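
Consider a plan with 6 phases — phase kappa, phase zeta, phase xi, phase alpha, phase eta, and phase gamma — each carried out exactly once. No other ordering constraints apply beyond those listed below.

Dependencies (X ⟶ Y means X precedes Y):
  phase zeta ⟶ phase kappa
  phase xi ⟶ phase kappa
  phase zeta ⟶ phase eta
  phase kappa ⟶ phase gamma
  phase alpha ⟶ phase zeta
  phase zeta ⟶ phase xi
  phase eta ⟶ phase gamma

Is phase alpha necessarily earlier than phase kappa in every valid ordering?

Chaining the stated constraints: phase alpha → phase zeta → phase kappa.
So phase alpha must precede phase kappa in any valid ordering.

Yes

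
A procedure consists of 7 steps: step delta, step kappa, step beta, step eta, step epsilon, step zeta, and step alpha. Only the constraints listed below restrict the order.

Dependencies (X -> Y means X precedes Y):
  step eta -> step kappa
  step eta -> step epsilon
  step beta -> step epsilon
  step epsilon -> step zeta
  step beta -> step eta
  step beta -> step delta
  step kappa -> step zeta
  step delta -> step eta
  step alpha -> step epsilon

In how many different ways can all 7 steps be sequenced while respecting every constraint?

The steps with no prerequisites are step beta, step alpha; any of them can be placed first.
Enumerating by repeatedly choosing an available step (one whose prerequisites are all placed) gives 9 distinct complete orderings.

9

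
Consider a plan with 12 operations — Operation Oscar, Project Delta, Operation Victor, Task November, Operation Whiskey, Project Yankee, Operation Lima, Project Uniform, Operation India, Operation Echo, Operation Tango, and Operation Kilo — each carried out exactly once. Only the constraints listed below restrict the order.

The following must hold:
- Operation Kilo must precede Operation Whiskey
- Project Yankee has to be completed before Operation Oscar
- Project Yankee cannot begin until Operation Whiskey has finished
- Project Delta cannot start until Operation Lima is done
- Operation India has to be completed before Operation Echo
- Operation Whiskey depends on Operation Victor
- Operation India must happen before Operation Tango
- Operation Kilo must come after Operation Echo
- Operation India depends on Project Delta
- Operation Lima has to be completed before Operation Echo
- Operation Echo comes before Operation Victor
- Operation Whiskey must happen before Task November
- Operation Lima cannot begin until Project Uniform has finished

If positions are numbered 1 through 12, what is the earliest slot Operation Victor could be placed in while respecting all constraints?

6

Every operation that must precede Operation Victor has to come before it. Tracing all chains that end at Operation Victor, those operations are: Project Delta, Operation Lima, Project Uniform, Operation India, Operation Echo — 5 in total.
With 5 mandatory predecessors, the earliest Operation Victor can sit is position 5+1 = 6, and placing just those 5 first achieves it.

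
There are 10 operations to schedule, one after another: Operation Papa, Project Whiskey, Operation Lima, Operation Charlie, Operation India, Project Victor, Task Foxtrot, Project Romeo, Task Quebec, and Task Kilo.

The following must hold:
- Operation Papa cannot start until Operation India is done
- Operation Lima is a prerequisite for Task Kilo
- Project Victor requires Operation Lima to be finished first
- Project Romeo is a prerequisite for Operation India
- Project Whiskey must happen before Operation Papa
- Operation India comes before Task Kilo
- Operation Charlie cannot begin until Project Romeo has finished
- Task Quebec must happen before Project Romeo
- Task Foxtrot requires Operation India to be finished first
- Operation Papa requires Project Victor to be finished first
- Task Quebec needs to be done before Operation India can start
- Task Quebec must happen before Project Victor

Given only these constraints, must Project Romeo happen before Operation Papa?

Yes

Following the dependencies: Project Romeo → Operation India → Operation Papa.
So Project Romeo must precede Operation Papa in any valid ordering.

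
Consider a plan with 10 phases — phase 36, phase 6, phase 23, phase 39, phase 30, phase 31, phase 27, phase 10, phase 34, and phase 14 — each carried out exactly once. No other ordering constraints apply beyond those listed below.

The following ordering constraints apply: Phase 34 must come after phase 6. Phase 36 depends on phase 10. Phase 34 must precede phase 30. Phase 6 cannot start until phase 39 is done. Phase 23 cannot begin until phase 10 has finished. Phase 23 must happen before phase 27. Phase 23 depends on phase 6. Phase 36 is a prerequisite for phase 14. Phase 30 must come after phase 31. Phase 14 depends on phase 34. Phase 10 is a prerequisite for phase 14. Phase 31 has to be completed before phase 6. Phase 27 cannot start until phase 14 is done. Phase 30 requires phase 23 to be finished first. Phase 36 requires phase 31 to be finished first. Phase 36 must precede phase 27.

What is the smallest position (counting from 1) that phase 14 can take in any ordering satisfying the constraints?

Every phase that must precede phase 14 has to come before it. Tracing all chains that end at phase 14, those phases are: phase 36, phase 6, phase 39, phase 31, phase 10, phase 34 — 6 in total.
So at minimum 6 phases come before phase 14, putting phase 14 no earlier than position 7. That position is achievable by scheduling exactly those predecessors first.

7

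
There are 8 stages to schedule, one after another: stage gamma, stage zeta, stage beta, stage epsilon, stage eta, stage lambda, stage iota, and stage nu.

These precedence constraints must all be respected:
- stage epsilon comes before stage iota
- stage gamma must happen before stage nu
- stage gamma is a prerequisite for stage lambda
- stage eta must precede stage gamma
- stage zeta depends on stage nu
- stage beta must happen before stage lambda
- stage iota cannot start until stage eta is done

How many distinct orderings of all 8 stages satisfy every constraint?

3 stages have no prerequisites (stage beta, stage epsilon, stage eta), so any of them could come first.
Counting all ways to extend the partial order to a total order gives 318.

318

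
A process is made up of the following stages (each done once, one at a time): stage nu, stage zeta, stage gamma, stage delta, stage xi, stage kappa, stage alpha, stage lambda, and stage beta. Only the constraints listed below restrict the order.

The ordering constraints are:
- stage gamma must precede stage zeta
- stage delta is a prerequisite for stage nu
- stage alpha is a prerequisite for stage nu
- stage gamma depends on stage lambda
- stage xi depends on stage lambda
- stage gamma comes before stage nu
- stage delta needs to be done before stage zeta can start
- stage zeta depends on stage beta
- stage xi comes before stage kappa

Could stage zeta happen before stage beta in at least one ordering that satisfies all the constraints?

No

The constraints give a chain stage beta → stage zeta, which forces stage beta before stage zeta.
Hence stage zeta can never be scheduled before stage beta.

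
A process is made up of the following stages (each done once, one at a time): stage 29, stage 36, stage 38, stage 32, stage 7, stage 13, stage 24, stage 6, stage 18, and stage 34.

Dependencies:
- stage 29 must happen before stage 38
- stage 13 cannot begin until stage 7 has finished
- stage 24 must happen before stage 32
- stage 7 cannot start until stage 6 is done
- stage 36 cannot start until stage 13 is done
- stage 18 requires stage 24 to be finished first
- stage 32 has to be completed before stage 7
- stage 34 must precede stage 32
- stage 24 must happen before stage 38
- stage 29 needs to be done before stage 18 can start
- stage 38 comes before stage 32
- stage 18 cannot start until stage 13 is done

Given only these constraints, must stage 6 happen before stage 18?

Yes

Chaining the stated constraints: stage 6 → stage 7 → stage 13 → stage 18.
So stage 6 must precede stage 18 in any valid ordering.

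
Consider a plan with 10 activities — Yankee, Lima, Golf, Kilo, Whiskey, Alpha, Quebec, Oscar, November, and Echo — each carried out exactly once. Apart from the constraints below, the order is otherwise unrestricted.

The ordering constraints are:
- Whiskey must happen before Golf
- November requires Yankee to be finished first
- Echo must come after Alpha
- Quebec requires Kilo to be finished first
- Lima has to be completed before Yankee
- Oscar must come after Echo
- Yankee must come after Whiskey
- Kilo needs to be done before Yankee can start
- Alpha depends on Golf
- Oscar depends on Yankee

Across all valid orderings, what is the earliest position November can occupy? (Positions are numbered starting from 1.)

Working backwards through the constraints from November, its full set of required predecessors is Yankee, Lima, Kilo, Whiskey — 4 of them.
So at minimum 4 activities come before November, putting November no earlier than position 5. That position is achievable by scheduling exactly those predecessors first.

5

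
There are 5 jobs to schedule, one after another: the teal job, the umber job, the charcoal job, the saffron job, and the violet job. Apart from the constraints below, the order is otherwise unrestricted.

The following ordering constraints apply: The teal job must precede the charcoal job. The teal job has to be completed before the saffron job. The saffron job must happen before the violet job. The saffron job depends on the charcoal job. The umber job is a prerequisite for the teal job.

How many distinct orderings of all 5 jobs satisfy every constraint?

The umber job is the only job with nothing required before it, so every ordering starts there.
Every job is then forced in turn, so only 1 complete ordering is consistent with the constraints.

1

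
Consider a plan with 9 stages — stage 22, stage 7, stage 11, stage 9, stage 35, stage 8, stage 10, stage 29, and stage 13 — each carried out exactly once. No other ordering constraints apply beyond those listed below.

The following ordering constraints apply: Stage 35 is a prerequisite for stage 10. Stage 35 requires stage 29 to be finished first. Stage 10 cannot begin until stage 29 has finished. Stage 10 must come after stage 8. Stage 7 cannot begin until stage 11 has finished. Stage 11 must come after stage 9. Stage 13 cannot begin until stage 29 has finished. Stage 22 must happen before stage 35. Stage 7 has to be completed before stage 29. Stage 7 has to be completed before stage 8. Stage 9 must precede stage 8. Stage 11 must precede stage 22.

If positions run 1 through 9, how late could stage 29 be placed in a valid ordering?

Following every chain forward from stage 29, the stages that must come later are stage 35, stage 10, stage 13 — 3 of them.
So at least 3 stages follow stage 29, putting stage 29 no later than position 6. That position is achievable by scheduling everything else first.

6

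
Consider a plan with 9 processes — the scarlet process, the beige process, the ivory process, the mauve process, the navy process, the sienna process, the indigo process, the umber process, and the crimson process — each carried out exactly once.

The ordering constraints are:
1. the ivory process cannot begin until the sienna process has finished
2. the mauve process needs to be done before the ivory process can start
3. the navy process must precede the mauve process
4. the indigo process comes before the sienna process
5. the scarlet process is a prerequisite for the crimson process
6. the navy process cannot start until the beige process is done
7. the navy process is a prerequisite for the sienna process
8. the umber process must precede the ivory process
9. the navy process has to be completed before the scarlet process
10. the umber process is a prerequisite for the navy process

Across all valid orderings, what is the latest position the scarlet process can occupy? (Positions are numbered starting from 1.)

8

The only process forced after the scarlet process (directly or by a chain) is the crimson process.
So at least 1 process follows the scarlet process, putting the scarlet process no later than position 8. That position is achievable by scheduling everything else first.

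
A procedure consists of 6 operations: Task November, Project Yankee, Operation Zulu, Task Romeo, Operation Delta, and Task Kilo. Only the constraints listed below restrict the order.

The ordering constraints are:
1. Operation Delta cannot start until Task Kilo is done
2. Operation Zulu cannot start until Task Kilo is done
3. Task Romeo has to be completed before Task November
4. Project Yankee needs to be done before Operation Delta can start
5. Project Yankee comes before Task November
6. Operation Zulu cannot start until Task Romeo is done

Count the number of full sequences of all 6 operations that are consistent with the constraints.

3 operations have no prerequisites (Project Yankee, Task Romeo, Task Kilo), so any of them could come first.
Enumerating by repeatedly choosing an available operation (one whose prerequisites are all placed) gives 48 distinct complete orderings.

48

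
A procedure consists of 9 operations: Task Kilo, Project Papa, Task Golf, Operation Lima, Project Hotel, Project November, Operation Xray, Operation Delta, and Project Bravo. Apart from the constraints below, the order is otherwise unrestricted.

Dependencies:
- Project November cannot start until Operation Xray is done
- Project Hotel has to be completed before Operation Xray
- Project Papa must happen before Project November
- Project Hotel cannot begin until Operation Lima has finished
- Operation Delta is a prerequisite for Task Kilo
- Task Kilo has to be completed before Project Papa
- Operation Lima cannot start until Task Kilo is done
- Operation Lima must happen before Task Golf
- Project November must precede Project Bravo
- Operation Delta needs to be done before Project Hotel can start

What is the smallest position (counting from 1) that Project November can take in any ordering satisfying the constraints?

The operations that are forced before Project November, directly or transitively, are Task Kilo, Project Papa, Operation Lima, Project Hotel, Operation Xray, Operation Delta. That's 6 operations.
So at minimum 6 operations come before Project November, putting Project November no earlier than position 7. That position is achievable by scheduling exactly those predecessors first.

7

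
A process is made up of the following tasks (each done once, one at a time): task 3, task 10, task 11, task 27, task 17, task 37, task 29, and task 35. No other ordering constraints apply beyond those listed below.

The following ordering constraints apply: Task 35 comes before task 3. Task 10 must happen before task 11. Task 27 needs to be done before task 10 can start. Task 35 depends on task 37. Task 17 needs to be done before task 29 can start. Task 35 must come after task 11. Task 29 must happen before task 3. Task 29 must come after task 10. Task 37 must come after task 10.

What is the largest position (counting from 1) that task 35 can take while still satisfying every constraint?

The only task forced after task 35 (directly or by a chain) is task 3.
So at least 1 task follows task 35, putting task 35 no later than position 7. That position is achievable by scheduling everything else first.

7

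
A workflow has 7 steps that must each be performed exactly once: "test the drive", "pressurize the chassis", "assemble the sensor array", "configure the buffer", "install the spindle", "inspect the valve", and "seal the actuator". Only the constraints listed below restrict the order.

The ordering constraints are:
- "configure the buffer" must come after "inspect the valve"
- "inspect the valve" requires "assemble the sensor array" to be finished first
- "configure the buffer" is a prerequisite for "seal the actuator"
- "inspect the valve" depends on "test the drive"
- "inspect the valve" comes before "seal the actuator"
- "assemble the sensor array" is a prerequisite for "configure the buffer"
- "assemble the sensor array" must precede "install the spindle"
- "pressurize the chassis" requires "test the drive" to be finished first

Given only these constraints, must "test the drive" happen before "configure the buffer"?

Yes

Chaining the stated constraints: "test the drive" → "inspect the valve" → "configure the buffer".
Hence "test the drive" necessarily comes before "configure the buffer".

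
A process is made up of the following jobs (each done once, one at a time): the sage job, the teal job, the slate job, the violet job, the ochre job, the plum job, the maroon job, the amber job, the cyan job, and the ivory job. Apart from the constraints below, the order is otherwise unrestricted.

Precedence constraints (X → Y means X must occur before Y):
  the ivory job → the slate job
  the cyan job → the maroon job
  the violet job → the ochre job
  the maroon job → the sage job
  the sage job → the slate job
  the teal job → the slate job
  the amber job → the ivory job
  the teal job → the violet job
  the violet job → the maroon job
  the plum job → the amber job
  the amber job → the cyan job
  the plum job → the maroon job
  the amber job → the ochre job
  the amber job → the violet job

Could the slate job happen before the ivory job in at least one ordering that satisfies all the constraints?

No

There is a dependency chain the ivory job → the slate job, so the slate job always comes after the ivory job.
Hence the slate job can never be scheduled before the ivory job.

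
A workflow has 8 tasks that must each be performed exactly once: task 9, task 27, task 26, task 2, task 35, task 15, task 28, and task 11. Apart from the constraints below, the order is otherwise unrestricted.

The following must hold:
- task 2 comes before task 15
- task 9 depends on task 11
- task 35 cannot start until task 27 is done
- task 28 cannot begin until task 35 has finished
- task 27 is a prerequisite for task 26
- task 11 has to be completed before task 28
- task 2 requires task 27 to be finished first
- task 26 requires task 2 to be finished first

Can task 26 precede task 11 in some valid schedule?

No chain of constraints runs from task 11 to task 26, so task 11 is not required to come first.
So a valid ordering placing task 26 earlier than task 11 exists.

Yes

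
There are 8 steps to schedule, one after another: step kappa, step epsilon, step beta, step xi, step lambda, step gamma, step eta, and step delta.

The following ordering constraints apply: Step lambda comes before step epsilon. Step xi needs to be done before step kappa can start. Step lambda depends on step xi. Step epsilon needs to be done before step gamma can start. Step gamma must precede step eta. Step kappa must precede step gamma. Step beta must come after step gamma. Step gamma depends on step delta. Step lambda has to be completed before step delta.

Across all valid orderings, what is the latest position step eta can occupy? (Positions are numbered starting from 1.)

8

Nothing depends on step eta, so it can be the final step, position 8.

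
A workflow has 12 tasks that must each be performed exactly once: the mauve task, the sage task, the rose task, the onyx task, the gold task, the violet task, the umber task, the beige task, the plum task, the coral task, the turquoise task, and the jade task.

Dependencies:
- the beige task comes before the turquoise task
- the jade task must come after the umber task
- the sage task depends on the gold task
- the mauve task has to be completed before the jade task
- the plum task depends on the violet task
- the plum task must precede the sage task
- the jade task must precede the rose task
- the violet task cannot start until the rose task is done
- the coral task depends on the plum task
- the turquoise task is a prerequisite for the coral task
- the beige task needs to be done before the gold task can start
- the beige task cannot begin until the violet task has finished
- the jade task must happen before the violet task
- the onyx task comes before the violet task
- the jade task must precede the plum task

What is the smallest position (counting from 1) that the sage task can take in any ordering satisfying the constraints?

10

Working backwards through the constraints from the sage task, its full set of required predecessors is the mauve task, the rose task, the onyx task, the gold task, the violet task, the umber task, the beige task, the plum task, the jade task — 9 of them.
So at minimum 9 tasks come before the sage task, putting the sage task no earlier than position 10. That position is achievable by scheduling exactly those predecessors first.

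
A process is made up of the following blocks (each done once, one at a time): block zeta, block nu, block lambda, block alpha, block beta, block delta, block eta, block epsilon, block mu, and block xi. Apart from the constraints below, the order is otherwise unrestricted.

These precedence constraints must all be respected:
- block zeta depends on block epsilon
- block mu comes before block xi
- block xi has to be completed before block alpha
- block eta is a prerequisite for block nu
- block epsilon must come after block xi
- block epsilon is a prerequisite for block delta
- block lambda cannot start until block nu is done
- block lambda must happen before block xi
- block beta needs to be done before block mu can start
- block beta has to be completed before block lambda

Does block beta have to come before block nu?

No

No chain of constraints connects block beta to block nu in either direction.
So block beta can come before block nu or after — it is not forced.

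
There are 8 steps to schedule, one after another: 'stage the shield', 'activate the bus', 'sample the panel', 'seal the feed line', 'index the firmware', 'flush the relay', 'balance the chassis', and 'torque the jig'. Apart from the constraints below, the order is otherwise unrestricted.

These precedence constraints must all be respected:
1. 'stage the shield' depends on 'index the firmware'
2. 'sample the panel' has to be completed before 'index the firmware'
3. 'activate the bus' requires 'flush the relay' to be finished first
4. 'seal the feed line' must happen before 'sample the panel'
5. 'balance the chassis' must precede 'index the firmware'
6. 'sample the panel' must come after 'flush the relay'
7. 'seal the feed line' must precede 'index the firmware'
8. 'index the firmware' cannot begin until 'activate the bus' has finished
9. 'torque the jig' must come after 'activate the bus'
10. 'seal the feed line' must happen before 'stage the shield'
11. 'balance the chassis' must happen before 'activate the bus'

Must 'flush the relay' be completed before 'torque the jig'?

Yes

There is a constraint chain 'flush the relay' → 'activate the bus' → 'torque the jig'.
So 'flush the relay' must precede 'torque the jig' in any valid ordering.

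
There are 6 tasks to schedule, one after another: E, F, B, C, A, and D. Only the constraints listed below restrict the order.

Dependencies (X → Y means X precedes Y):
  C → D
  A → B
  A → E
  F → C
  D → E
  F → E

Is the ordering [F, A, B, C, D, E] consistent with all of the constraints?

Checking each listed constraint against this order: for instance, F is in position 1 and E in position 6, so that constraint holds — and the remaining constraints check out the same way.

Yes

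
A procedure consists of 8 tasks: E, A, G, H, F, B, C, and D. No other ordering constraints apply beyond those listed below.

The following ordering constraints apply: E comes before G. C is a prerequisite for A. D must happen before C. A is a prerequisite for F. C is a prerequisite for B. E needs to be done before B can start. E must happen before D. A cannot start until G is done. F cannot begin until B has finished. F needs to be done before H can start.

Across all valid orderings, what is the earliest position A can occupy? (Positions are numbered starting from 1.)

5

The tasks that are forced before A, directly or transitively, are E, G, C, D. That's 4 tasks.
With 4 mandatory predecessors, the earliest A can sit is position 4+1 = 5, and placing just those 4 first achieves it.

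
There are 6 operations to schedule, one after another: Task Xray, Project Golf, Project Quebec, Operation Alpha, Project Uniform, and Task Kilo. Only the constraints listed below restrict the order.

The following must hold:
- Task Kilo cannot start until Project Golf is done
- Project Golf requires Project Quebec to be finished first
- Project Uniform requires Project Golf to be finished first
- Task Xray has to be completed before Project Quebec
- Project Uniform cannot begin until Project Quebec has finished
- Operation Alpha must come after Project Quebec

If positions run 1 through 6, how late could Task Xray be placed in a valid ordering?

Following every chain forward from Task Xray, the operations that must come later are Project Golf, Project Quebec, Operation Alpha, Project Uniform, Task Kilo — 5 of them.
So at least 5 operations follow Task Xray, putting Task Xray no later than position 1. That position is achievable by scheduling everything else first.

1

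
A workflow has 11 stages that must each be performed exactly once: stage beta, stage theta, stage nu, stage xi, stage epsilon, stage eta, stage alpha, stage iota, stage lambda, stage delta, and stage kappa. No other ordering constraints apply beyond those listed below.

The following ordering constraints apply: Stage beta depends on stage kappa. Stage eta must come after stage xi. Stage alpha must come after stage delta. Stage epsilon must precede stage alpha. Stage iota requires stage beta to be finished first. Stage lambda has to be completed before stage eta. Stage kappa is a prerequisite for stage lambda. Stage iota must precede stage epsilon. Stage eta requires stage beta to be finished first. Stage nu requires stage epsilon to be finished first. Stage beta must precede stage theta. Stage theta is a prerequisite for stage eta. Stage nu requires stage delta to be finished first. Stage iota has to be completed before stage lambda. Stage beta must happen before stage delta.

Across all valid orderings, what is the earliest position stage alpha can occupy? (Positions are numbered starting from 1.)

6

The stages that are forced before stage alpha, directly or transitively, are stage beta, stage epsilon, stage iota, stage delta, stage kappa. That's 5 stages.
So at minimum 5 stages come before stage alpha, putting stage alpha no earlier than position 6. That position is achievable by scheduling exactly those predecessors first.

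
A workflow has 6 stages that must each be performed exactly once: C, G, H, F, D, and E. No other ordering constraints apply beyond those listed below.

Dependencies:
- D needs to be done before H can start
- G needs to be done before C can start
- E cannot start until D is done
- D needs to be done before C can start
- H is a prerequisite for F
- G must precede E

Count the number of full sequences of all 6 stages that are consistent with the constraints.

32

2 stages have no prerequisites (G, D), so any of them could come first.
Counting all ways to extend the partial order to a total order gives 32.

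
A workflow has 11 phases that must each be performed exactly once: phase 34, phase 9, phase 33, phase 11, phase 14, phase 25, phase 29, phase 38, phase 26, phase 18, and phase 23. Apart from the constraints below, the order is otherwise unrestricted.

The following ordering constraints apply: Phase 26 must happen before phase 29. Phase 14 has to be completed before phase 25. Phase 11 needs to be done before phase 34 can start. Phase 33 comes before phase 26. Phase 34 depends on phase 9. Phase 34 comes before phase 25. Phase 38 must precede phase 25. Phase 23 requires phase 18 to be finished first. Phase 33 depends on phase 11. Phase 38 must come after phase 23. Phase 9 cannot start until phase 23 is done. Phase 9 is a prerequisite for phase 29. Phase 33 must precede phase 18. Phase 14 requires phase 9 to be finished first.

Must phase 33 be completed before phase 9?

Yes

Chaining the stated constraints: phase 33 → phase 18 → phase 23 → phase 9.
Hence phase 33 necessarily comes before phase 9.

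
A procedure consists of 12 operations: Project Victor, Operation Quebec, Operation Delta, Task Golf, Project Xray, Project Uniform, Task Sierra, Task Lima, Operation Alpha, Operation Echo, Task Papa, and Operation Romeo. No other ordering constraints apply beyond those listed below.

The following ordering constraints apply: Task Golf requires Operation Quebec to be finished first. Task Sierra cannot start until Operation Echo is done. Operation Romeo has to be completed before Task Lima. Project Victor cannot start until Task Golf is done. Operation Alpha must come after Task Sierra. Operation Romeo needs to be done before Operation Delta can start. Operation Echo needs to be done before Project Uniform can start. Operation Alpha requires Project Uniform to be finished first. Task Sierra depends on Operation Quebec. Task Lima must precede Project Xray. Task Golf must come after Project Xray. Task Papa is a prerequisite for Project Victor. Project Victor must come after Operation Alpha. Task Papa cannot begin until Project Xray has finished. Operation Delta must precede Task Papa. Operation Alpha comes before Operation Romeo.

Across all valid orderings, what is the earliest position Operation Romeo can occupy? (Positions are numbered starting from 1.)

Every operation that must precede Operation Romeo has to come before it. Tracing all chains that end at Operation Romeo, those operations are: Operation Quebec, Project Uniform, Task Sierra, Operation Alpha, Operation Echo — 5 in total.
So at minimum 5 operations come before Operation Romeo, putting Operation Romeo no earlier than position 6. That position is achievable by scheduling exactly those predecessors first.

6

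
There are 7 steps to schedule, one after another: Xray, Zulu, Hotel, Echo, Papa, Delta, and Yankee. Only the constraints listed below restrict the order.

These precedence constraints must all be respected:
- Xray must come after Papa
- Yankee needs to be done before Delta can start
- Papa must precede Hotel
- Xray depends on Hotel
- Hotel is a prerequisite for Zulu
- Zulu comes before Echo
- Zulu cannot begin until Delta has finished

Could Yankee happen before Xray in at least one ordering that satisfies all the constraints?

Yes

Nothing in the constraints forces Xray before Yankee — there is no chain from Xray to Yankee.
So a valid ordering placing Yankee earlier than Xray exists.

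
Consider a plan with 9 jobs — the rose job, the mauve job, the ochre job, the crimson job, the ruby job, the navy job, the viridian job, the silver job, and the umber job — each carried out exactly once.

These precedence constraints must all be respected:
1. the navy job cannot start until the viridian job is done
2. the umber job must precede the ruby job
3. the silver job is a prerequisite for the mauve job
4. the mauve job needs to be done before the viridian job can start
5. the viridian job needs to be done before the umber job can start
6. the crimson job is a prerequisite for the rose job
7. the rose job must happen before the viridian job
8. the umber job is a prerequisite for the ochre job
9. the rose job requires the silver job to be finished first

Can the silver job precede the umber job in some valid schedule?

The constraints force the silver job before the umber job, so yes — every valid ordering has the silver job earlier.

Yes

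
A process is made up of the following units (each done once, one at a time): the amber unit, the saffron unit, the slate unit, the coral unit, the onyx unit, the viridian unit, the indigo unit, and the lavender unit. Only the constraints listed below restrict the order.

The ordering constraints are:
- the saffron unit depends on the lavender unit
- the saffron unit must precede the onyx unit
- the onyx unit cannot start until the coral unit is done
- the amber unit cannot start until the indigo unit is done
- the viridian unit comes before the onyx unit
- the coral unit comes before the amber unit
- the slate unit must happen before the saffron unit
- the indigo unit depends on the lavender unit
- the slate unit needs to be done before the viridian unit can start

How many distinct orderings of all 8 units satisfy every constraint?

The units with no prerequisites are the slate unit, the coral unit, the lavender unit; any of them can be placed first.
Enumerating by repeatedly choosing an available unit (one whose prerequisites are all placed) gives 302 distinct complete orderings.

302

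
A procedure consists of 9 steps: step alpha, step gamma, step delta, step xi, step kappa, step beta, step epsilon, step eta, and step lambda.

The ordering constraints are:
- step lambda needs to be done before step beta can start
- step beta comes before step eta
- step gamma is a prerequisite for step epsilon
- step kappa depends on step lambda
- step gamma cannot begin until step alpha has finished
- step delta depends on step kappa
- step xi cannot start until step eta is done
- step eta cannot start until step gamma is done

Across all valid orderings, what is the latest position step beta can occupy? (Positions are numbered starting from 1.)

7

Every step that must follow step beta has to come after it. Tracing all chains starting from step beta, those steps are: step xi, step eta — 2 in total.
So at least 2 steps follow step beta, putting step beta no later than position 7. That position is achievable by scheduling everything else first.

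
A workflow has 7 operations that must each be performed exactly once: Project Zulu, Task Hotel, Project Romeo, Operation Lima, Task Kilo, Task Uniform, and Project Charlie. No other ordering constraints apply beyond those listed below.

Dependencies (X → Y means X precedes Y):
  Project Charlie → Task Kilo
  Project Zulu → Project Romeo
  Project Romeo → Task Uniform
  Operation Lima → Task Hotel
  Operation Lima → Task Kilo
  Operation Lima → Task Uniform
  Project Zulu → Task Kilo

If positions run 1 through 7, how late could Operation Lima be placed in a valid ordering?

Following every chain forward from Operation Lima, the operations that must come later are Task Hotel, Task Kilo, Task Uniform — 3 of them.
With 3 mandatory successors out of 7 operations total, the latest slot for Operation Lima is 7−3 = 4, and it's reachable by doing all non-successors before Operation Lima.

4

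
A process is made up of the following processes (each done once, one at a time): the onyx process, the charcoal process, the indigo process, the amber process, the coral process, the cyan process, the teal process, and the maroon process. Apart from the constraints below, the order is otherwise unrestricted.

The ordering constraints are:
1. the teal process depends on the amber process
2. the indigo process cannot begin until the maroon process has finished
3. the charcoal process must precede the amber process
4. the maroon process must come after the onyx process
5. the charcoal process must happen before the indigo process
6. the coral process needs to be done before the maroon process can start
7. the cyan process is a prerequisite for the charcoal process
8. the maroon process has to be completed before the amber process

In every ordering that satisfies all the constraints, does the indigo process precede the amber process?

No chain of constraints connects the indigo process to the amber process in either direction.
A valid ordering placing the amber process before the indigo process exists, so the answer is no.

No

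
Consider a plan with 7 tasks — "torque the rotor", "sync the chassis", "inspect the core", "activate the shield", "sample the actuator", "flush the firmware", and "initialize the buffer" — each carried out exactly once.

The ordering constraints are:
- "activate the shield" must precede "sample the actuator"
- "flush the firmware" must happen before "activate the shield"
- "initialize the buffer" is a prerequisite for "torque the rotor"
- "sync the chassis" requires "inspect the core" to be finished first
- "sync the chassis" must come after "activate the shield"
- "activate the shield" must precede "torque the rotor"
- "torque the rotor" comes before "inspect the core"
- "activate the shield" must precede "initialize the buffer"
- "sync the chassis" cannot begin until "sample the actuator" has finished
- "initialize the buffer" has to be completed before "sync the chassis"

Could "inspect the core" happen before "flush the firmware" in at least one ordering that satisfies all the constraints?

No

There is a dependency chain "flush the firmware" → "activate the shield" → "torque the rotor" → "inspect the core", so "inspect the core" always comes after "flush the firmware".
Hence "inspect the core" can never be scheduled before "flush the firmware".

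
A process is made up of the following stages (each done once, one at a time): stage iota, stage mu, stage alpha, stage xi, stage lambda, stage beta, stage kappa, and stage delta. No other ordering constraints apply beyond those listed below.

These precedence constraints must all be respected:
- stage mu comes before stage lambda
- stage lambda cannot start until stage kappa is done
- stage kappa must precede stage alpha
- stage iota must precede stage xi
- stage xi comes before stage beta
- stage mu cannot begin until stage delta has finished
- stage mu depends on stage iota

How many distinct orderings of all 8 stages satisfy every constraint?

412

The stages with no prerequisites are stage iota, stage kappa, stage delta; any of them can be placed first.
Systematically extending each partial ordering one stage at a time and counting, there are 412 complete orderings.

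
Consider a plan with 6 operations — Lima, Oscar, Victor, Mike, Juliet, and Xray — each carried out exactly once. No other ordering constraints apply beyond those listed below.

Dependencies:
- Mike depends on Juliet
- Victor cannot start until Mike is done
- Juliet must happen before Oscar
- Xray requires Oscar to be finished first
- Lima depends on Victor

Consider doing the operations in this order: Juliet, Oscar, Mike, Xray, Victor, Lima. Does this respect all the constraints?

Every stated constraint is respected: Juliet sits at position 1, ahead of Mike at position 3, and each of the other listed pairs likewise has the predecessor earlier in the sequence.

Yes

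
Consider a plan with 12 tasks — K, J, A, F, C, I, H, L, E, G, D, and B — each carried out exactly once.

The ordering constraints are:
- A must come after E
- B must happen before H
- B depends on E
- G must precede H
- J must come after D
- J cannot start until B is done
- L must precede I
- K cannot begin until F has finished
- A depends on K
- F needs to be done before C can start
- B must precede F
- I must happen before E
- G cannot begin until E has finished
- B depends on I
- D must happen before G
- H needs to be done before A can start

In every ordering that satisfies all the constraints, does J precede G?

No

J and G are not related by any chain of constraints.
A valid ordering placing G before J exists, so the answer is no.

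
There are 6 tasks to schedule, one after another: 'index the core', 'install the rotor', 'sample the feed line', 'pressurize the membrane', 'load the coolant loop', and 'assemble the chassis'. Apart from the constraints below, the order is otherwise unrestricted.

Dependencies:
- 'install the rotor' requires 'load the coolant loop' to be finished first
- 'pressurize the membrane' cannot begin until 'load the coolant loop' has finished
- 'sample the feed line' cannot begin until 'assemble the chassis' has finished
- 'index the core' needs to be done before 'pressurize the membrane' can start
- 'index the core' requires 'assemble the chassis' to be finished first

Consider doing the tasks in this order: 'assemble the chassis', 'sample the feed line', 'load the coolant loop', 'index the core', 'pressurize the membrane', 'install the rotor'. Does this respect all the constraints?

Yes

Checking each listed constraint against this order: for instance, 'assemble the chassis' is in position 1 and 'index the core' in position 4, so that constraint holds — and the remaining constraints check out the same way.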